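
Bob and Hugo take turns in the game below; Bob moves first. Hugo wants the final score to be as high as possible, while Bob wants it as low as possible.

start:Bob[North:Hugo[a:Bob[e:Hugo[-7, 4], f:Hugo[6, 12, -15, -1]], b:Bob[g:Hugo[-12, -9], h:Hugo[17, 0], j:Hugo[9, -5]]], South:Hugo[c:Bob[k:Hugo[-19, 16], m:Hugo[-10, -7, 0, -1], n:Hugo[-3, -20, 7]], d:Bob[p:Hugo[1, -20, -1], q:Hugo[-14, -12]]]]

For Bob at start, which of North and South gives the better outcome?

South

e (Hugo): max(-7, 4) = 4
f (Hugo): max(6, 12, -15, -1) = 12
a (Bob): min(4, 12) = 4
g (Hugo): max(-12, -9) = -9
h (Hugo): max(17, 0) = 17
j (Hugo): max(9, -5) = 9
b (Bob): min(-9, 17, 9) = -9
North (Hugo): max(4, -9) = 4
k (Hugo): max(-19, 16) = 16
m (Hugo): max(-10, -7, 0, -1) = 0
n (Hugo): max(-3, -20, 7) = 7
c (Bob): min(16, 0, 7) = 0
p (Hugo): max(1, -20, -1) = 1
q (Hugo): max(-14, -12) = -12
d (Bob): min(1, -12) = -12
South (Hugo): max(0, -12) = 0
Bob prefers the lower value; North=4, South=0. South is better since 0 < 4.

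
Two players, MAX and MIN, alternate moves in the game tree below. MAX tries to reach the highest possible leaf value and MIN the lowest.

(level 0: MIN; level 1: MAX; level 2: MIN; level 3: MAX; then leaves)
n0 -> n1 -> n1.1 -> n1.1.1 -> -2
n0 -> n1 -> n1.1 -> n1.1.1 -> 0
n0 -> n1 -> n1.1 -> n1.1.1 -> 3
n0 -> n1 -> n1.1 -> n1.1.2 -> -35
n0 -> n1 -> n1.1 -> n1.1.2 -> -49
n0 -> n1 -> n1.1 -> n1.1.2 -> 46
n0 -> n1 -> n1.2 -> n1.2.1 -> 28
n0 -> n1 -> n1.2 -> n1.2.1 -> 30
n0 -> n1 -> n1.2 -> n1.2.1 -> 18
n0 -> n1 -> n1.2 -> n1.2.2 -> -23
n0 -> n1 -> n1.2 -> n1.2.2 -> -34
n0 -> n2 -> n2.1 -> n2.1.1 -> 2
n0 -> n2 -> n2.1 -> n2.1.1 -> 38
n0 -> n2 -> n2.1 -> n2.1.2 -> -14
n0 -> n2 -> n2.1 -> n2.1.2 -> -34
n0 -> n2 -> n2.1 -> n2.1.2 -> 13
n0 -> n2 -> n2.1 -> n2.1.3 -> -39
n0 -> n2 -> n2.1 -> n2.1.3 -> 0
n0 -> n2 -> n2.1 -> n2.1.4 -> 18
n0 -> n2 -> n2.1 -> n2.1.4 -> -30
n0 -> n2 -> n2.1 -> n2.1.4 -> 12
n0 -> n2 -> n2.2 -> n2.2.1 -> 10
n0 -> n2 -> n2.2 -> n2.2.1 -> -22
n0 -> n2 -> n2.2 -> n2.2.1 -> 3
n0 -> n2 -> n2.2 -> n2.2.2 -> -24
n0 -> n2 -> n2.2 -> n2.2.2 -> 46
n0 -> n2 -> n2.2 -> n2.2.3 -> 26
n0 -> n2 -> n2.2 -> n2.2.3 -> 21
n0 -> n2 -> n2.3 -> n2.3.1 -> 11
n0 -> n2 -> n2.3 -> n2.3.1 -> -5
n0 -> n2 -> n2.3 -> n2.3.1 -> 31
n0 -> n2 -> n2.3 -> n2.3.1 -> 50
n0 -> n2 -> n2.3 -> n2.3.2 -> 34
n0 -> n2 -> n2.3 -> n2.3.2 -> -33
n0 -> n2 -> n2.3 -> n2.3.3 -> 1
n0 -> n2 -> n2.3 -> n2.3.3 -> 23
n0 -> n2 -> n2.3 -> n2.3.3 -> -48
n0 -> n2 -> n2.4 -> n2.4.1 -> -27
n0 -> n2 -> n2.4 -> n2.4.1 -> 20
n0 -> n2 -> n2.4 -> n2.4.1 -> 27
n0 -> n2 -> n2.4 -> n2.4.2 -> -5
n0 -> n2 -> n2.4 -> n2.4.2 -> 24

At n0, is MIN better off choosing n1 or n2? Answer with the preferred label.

n1.1.1 (MAX): max(-2, 0, 3) = 3
n1.1.2 (MAX): max(-35, -49, 46) = 46
n1.1 (MIN): min(3, 46) = 3
n1.2.1 (MAX): max(28, 30, 18) = 30
n1.2.2 (MAX): max(-23, -34) = -23
n1.2 (MIN): min(30, -23) = -23
n1 (MAX): max(3, -23) = 3
n2.1.1 (MAX): max(2, 38) = 38
n2.1.2 (MAX): max(-14, -34, 13) = 13
n2.1.3 (MAX): max(-39, 0) = 0
n2.1.4 (MAX): max(18, -30, 12) = 18
n2.1 (MIN): min(38, 13, 0, 18) = 0
n2.2.1 (MAX): max(10, -22, 3) = 10
n2.2.2 (MAX): max(-24, 46) = 46
n2.2.3 (MAX): max(26, 21) = 26
n2.2 (MIN): min(10, 46, 26) = 10
n2.3.1 (MAX): max(11, -5, 31, 50) = 50
n2.3.2 (MAX): max(34, -33) = 34
n2.3.3 (MAX): max(1, 23, -48) = 23
n2.3 (MIN): min(50, 34, 23) = 23
n2.4.1 (MAX): max(-27, 20, 27) = 27
n2.4.2 (MAX): max(-5, 24) = 24
n2.4 (MIN): min(27, 24) = 24
n2 (MAX): max(0, 10, 23, 24) = 24
MIN prefers the lower value; n1=3, n2=24. n1 is better since 3 < 24.

n1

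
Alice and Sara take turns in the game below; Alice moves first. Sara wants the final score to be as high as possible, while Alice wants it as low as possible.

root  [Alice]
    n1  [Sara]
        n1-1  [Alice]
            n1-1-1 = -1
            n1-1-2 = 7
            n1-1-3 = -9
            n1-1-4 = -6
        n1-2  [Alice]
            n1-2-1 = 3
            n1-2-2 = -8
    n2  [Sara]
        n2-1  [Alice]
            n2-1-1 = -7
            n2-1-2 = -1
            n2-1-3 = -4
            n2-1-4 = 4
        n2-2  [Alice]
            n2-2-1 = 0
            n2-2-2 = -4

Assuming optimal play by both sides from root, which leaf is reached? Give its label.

n1-2-2

n1-1 (Alice): min(-1, 7, -9, -6) = -9
n1-2 (Alice): min(3, -8) = -8
n1 (Sara): max(-9, -8) = -8
n2-1 (Alice): min(-7, -1, -4, 4) = -7
n2-2 (Alice): min(0, -4) = -4
n2 (Sara): max(-7, -4) = -4
root (Alice): min(-8, -4) = -8
At root, Alice picks n1 (lowest: -8).
At n1, Sara picks n1-2 (highest: -8).
At n1-2, Alice picks n1-2-2 (lowest: -8).
Terminal value -8.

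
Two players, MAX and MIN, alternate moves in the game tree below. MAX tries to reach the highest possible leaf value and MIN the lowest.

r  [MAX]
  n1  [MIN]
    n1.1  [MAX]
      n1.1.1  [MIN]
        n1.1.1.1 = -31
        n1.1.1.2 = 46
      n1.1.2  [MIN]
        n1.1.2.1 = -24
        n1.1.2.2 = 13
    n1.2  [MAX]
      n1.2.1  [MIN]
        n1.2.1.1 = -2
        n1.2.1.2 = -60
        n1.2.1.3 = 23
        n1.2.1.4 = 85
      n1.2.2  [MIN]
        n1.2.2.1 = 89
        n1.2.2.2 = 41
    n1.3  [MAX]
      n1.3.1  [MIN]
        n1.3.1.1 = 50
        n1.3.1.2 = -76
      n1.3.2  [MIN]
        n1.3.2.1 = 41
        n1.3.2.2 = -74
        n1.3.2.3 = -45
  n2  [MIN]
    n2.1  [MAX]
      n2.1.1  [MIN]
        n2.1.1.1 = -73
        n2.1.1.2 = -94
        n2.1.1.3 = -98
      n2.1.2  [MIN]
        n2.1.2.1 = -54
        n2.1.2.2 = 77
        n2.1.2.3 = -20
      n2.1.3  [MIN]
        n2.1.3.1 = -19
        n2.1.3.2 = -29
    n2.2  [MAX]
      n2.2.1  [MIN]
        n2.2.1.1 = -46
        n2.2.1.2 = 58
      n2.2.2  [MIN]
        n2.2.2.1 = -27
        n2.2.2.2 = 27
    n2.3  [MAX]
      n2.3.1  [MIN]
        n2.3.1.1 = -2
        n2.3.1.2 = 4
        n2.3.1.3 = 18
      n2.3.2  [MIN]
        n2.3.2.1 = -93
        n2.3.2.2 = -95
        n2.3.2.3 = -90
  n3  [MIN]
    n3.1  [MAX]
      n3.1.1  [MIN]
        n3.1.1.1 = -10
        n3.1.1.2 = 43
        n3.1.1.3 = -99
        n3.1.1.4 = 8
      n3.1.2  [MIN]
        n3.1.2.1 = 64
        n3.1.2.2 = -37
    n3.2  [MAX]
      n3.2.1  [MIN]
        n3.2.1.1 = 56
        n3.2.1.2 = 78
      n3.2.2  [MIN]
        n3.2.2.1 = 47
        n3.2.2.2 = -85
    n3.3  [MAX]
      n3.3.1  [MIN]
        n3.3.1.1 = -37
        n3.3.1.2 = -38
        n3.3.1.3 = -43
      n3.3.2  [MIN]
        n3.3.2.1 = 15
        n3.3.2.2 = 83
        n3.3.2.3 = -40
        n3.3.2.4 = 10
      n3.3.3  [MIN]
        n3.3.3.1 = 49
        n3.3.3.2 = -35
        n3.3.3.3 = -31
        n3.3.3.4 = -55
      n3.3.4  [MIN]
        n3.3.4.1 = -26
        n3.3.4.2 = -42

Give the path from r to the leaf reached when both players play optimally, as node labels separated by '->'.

r -> n2 -> n2.1 -> n2.1.3 -> n2.1.3.2

n1.1.1 (MIN): min(-31, 46) = -31
n1.1.2 (MIN): min(-24, 13) = -24
n1.1 (MAX): max(-31, -24) = -24
n1.2.1 (MIN): min(-2, -60, 23, 85) = -60
n1.2.2 (MIN): min(89, 41) = 41
n1.2 (MAX): max(-60, 41) = 41
n1.3.1 (MIN): min(50, -76) = -76
n1.3.2 (MIN): min(41, -74, -45) = -74
n1.3 (MAX): max(-76, -74) = -74
n1 (MIN): min(-24, 41, -74) = -74
n2.1.1 (MIN): min(-73, -94, -98) = -98
n2.1.2 (MIN): min(-54, 77, -20) = -54
n2.1.3 (MIN): min(-19, -29) = -29
n2.1 (MAX): max(-98, -54, -29) = -29
n2.2.1 (MIN): min(-46, 58) = -46
n2.2.2 (MIN): min(-27, 27) = -27
n2.2 (MAX): max(-46, -27) = -27
n2.3.1 (MIN): min(-2, 4, 18) = -2
n2.3.2 (MIN): min(-93, -95, -90) = -95
n2.3 (MAX): max(-2, -95) = -2
n2 (MIN): min(-29, -27, -2) = -29
n3.1.1 (MIN): min(-10, 43, -99, 8) = -99
n3.1.2 (MIN): min(64, -37) = -37
n3.1 (MAX): max(-99, -37) = -37
n3.2.1 (MIN): min(56, 78) = 56
n3.2.2 (MIN): min(47, -85) = -85
n3.2 (MAX): max(56, -85) = 56
n3.3.1 (MIN): min(-37, -38, -43) = -43
n3.3.2 (MIN): min(15, 83, -40, 10) = -40
n3.3.3 (MIN): min(49, -35, -31, -55) = -55
n3.3.4 (MIN): min(-26, -42) = -42
n3.3 (MAX): max(-43, -40, -55, -42) = -40
n3 (MIN): min(-37, 56, -40) = -40
r (MAX): max(-74, -29, -40) = -29
At r, MAX picks n2 (highest: -29).
At n2, MIN picks n2.1 (lowest: -29).
At n2.1, MAX picks n2.1.3 (highest: -29).
At n2.1.3, MIN picks n2.1.3.2 (lowest: -29).
Terminal value -29.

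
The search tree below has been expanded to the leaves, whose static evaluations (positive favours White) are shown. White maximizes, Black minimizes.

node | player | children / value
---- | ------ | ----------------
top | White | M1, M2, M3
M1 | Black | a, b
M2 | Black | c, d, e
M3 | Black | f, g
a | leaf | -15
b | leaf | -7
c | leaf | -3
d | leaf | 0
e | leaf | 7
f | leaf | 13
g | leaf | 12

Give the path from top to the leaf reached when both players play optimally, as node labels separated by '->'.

M1 (Black): min(-15, -7) = -15
M2 (Black): min(-3, 0, 7) = -3
M3 (Black): min(13, 12) = 12
top (White): max(-15, -3, 12) = 12
At top, White picks M3 (highest: 12).
At M3, Black picks g (lowest: 12).
Terminal value 12.

top -> M3 -> g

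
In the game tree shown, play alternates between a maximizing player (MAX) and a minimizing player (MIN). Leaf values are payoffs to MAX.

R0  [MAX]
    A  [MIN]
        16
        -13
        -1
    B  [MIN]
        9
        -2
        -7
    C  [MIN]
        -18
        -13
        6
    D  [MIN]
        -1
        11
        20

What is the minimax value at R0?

-1

A (MIN): min(16, -13, -1) = -13
B (MIN): min(9, -2, -7) = -7
C (MIN): min(-18, -13, 6) = -18
D (MIN): min(-1, 11, 20) = -1
R0 (MAX): max(-13, -7, -18, -1) = -1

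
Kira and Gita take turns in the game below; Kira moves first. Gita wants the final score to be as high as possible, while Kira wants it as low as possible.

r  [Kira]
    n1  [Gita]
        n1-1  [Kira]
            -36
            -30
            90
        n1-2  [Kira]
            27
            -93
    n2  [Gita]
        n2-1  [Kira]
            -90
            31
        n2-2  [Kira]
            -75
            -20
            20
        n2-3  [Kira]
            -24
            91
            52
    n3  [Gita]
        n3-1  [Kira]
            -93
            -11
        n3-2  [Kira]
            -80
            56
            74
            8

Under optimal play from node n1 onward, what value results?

n1-1 (Kira): min(-36, -30, 90) = -36
n1-2 (Kira): min(27, -93) = -93
n1 (Gita): max(-36, -93) = -36

-36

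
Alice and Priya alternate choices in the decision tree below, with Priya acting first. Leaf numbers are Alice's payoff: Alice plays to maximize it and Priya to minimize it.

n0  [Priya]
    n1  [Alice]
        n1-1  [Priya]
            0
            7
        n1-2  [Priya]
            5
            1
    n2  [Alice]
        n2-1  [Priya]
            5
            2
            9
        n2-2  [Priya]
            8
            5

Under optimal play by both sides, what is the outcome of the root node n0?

1

n1-1 (Priya): min(0, 7) = 0
n1-2 (Priya): min(5, 1) = 1
n1 (Alice): max(0, 1) = 1
n2-1 (Priya): min(5, 2, 9) = 2
n2-2 (Priya): min(8, 5) = 5
n2 (Alice): max(2, 5) = 5
n0 (Priya): min(1, 5) = 1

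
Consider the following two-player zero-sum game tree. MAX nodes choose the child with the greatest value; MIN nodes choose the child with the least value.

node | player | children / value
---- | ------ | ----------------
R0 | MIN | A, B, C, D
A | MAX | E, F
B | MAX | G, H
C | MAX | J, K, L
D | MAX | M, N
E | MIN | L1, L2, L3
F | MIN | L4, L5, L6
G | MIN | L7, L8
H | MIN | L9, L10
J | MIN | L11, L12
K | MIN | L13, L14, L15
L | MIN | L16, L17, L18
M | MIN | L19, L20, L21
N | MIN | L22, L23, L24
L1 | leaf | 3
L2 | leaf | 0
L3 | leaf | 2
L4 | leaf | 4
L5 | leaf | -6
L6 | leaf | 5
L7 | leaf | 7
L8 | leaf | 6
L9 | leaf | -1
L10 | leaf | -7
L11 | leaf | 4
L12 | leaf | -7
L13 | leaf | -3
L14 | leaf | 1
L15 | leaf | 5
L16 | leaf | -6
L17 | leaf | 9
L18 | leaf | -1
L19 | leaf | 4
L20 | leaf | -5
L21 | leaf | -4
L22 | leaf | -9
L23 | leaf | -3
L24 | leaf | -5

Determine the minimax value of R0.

-5

E (MIN): min(3, 0, 2) = 0
F (MIN): min(4, -6, 5) = -6
A (MAX): max(0, -6) = 0
G (MIN): min(7, 6) = 6
H (MIN): min(-1, -7) = -7
B (MAX): max(6, -7) = 6
J (MIN): min(4, -7) = -7
K (MIN): min(-3, 1, 5) = -3
L (MIN): min(-6, 9, -1) = -6
C (MAX): max(-7, -3, -6) = -3
M (MIN): min(4, -5, -4) = -5
N (MIN): min(-9, -3, -5) = -9
D (MAX): max(-5, -9) = -5
R0 (MIN): min(0, 6, -3, -5) = -5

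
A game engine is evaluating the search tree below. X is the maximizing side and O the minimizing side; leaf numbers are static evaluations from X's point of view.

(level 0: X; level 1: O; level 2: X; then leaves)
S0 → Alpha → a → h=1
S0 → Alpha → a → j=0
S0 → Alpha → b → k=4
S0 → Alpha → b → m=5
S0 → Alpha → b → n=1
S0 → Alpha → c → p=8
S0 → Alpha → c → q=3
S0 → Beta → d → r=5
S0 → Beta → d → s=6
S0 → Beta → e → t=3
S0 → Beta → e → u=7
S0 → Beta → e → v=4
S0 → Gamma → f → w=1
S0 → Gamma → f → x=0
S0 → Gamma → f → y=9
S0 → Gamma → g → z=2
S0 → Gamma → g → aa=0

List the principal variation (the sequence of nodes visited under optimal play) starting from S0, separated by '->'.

a (X): max(1, 0) = 1
b (X): max(4, 5, 1) = 5
c (X): max(8, 3) = 8
Alpha (O): min(1, 5, 8) = 1
d (X): max(5, 6) = 6
e (X): max(3, 7, 4) = 7
Beta (O): min(6, 7) = 6
f (X): max(1, 0, 9) = 9
g (X): max(2, 0) = 2
Gamma (O): min(9, 2) = 2
S0 (X): max(1, 6, 2) = 6
At S0, X picks Beta (highest: 6).
At Beta, O picks d (lowest: 6).
At d, X picks s (highest: 6).
Terminal value 6.

S0 -> Beta -> d -> s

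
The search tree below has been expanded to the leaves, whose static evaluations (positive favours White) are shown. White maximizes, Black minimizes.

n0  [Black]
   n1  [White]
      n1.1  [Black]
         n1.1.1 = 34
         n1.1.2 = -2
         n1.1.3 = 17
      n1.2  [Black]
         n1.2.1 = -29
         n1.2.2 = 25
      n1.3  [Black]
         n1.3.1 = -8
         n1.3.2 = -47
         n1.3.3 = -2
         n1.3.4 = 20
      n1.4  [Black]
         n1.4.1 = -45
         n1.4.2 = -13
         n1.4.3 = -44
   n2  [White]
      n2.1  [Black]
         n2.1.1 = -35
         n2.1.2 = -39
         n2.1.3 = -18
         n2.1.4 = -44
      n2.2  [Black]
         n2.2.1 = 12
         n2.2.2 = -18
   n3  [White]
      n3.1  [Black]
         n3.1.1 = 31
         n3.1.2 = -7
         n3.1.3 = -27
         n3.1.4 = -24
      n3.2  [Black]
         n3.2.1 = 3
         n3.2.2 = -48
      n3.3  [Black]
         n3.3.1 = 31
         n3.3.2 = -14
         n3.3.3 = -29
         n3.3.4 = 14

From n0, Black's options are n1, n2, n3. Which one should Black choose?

n3

n1.1 (Black): min(34, -2, 17) = -2
n1.2 (Black): min(-29, 25) = -29
n1.3 (Black): min(-8, -47, -2, 20) = -47
n1.4 (Black): min(-45, -13, -44) = -45
n1 (White): max(-2, -29, -47, -45) = -2
n2.1 (Black): min(-35, -39, -18, -44) = -44
n2.2 (Black): min(12, -18) = -18
n2 (White): max(-44, -18) = -18
n3.1 (Black): min(31, -7, -27, -24) = -27
n3.2 (Black): min(3, -48) = -48
n3.3 (Black): min(31, -14, -29, 14) = -29
n3 (White): max(-27, -48, -29) = -27
n0 (Black): min(-2, -18, -27) = -27
Black at n0 wants the lowest of {n1=-2, n2=-18, n3=-27}, so chooses n3.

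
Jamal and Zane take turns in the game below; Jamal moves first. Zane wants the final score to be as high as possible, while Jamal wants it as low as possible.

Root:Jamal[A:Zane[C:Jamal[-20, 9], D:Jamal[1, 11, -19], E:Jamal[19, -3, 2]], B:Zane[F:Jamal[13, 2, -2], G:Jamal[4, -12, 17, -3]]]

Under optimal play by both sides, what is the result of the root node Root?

C (Jamal): min(-20, 9) = -20
D (Jamal): min(1, 11, -19) = -19
E (Jamal): min(19, -3, 2) = -3
A (Zane): max(-20, -19, -3) = -3
F (Jamal): min(13, 2, -2) = -2
G (Jamal): min(4, -12, 17, -3) = -12
B (Zane): max(-2, -12) = -2
Root (Jamal): min(-3, -2) = -3

-3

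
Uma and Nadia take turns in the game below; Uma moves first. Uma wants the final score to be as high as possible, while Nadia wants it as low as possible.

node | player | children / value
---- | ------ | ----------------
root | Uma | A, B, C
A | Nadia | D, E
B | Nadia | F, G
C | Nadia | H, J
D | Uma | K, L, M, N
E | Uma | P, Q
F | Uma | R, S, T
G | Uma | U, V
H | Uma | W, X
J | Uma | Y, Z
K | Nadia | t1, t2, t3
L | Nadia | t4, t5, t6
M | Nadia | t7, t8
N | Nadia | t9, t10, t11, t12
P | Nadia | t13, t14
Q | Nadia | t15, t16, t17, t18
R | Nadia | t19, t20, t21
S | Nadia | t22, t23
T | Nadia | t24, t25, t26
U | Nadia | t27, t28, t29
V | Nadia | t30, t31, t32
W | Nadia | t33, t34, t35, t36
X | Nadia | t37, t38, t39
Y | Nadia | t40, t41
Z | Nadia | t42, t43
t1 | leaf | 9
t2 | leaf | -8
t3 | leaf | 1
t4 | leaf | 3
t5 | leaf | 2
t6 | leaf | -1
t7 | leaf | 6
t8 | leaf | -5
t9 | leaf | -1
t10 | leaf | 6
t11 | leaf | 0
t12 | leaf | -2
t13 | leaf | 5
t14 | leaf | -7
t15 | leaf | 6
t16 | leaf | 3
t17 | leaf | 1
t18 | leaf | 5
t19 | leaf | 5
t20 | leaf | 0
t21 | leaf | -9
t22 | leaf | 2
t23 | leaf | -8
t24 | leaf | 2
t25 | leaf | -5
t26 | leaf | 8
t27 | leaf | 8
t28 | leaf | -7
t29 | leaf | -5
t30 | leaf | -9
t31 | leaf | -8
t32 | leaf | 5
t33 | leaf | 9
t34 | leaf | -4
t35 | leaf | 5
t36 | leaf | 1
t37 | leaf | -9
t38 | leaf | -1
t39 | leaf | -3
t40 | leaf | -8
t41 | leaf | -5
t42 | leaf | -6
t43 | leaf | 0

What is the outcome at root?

K (Nadia): min(9, -8, 1) = -8
L (Nadia): min(3, 2, -1) = -1
M (Nadia): min(6, -5) = -5
N (Nadia): min(-1, 6, 0, -2) = -2
D (Uma): max(-8, -1, -5, -2) = -1
P (Nadia): min(5, -7) = -7
Q (Nadia): min(6, 3, 1, 5) = 1
E (Uma): max(-7, 1) = 1
A (Nadia): min(-1, 1) = -1
R (Nadia): min(5, 0, -9) = -9
S (Nadia): min(2, -8) = -8
T (Nadia): min(2, -5, 8) = -5
F (Uma): max(-9, -8, -5) = -5
U (Nadia): min(8, -7, -5) = -7
V (Nadia): min(-9, -8, 5) = -9
G (Uma): max(-7, -9) = -7
B (Nadia): min(-5, -7) = -7
W (Nadia): min(9, -4, 5, 1) = -4
X (Nadia): min(-9, -1, -3) = -9
H (Uma): max(-4, -9) = -4
Y (Nadia): min(-8, -5) = -8
Z (Nadia): min(-6, 0) = -6
J (Uma): max(-8, -6) = -6
C (Nadia): min(-4, -6) = -6
root (Uma): max(-1, -7, -6) = -1

-1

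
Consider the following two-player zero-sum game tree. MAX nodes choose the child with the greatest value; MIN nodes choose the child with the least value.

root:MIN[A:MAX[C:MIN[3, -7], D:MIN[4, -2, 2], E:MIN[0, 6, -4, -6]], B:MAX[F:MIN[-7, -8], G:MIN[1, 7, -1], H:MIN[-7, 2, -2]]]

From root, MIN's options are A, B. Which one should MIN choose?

C (MIN): min(3, -7) = -7
D (MIN): min(4, -2, 2) = -2
E (MIN): min(0, 6, -4, -6) = -6
A (MAX): max(-7, -2, -6) = -2
F (MIN): min(-7, -8) = -8
G (MIN): min(1, 7, -1) = -1
H (MIN): min(-7, 2, -2) = -7
B (MAX): max(-8, -1, -7) = -1
root (MIN): min(-2, -1) = -2
MIN at root wants the lowest of {A=-2, B=-1}, so chooses A.

A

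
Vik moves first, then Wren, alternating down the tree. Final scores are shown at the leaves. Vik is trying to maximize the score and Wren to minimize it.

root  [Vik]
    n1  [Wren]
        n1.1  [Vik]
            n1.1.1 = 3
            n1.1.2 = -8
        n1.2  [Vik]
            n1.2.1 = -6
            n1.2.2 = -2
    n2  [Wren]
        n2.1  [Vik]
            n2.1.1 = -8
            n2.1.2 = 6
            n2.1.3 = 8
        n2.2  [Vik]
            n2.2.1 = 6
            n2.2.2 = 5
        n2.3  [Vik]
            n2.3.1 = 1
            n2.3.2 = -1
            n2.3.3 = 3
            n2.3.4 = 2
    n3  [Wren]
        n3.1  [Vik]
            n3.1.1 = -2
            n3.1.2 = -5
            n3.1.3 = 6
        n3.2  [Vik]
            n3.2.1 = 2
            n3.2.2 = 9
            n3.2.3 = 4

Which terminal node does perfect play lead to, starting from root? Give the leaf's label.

n1.1 (Vik): max(3, -8) = 3
n1.2 (Vik): max(-6, -2) = -2
n1 (Wren): min(3, -2) = -2
n2.1 (Vik): max(-8, 6, 8) = 8
n2.2 (Vik): max(6, 5) = 6
n2.3 (Vik): max(1, -1, 3, 2) = 3
n2 (Wren): min(8, 6, 3) = 3
n3.1 (Vik): max(-2, -5, 6) = 6
n3.2 (Vik): max(2, 9, 4) = 9
n3 (Wren): min(6, 9) = 6
root (Vik): max(-2, 3, 6) = 6
At root, Vik picks n3 (highest: 6).
At n3, Wren picks n3.1 (lowest: 6).
At n3.1, Vik picks n3.1.3 (highest: 6).
Terminal value 6.

n3.1.3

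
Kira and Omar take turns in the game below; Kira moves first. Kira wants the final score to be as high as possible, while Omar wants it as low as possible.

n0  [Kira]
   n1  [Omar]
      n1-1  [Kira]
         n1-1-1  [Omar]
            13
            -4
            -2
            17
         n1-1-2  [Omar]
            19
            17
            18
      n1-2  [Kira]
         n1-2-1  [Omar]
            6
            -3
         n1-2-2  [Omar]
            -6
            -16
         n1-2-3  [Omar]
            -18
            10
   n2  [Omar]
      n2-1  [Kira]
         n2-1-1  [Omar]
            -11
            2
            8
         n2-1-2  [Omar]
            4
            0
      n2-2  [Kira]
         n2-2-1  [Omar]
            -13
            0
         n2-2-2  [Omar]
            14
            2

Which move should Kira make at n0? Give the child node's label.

n1-1-1 (Omar): min(13, -4, -2, 17) = -4
n1-1-2 (Omar): min(19, 17, 18) = 17
n1-1 (Kira): max(-4, 17) = 17
n1-2-1 (Omar): min(6, -3) = -3
n1-2-2 (Omar): min(-6, -16) = -16
n1-2-3 (Omar): min(-18, 10) = -18
n1-2 (Kira): max(-3, -16, -18) = -3
n1 (Omar): min(17, -3) = -3
n2-1-1 (Omar): min(-11, 2, 8) = -11
n2-1-2 (Omar): min(4, 0) = 0
n2-1 (Kira): max(-11, 0) = 0
n2-2-1 (Omar): min(-13, 0) = -13
n2-2-2 (Omar): min(14, 2) = 2
n2-2 (Kira): max(-13, 2) = 2
n2 (Omar): min(0, 2) = 0
n0 (Kira): max(-3, 0) = 0
Kira at n0 wants the highest of {n1=-3, n2=0}, so chooses n2.

n2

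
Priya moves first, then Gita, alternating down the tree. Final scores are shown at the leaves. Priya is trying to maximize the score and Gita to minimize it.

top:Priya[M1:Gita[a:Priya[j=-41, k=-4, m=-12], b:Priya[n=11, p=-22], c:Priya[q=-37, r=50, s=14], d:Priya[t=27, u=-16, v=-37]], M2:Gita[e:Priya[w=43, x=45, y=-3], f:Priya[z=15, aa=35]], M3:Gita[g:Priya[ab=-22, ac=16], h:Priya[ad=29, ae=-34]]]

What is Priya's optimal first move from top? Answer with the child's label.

a (Priya): max(-41, -4, -12) = -4
b (Priya): max(11, -22) = 11
c (Priya): max(-37, 50, 14) = 50
d (Priya): max(27, -16, -37) = 27
M1 (Gita): min(-4, 11, 50, 27) = -4
e (Priya): max(43, 45, -3) = 45
f (Priya): max(15, 35) = 35
M2 (Gita): min(45, 35) = 35
g (Priya): max(-22, 16) = 16
h (Priya): max(29, -34) = 29
M3 (Gita): min(16, 29) = 16
top (Priya): max(-4, 35, 16) = 35
Priya at top wants the highest of {M1=-4, M2=35, M3=16}, so chooses M2.

M2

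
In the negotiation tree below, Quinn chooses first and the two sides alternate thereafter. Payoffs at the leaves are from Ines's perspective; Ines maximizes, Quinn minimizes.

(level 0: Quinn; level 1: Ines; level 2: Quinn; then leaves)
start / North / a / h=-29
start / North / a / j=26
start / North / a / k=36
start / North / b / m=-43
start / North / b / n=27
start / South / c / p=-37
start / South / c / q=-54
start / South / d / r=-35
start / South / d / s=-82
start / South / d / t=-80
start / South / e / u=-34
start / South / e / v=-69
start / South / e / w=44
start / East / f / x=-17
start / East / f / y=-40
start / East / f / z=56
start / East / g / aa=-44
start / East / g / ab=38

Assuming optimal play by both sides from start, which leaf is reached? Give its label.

q

a (Quinn): min(-29, 26, 36) = -29
b (Quinn): min(-43, 27) = -43
North (Ines): max(-29, -43) = -29
c (Quinn): min(-37, -54) = -54
d (Quinn): min(-35, -82, -80) = -82
e (Quinn): min(-34, -69, 44) = -69
South (Ines): max(-54, -82, -69) = -54
f (Quinn): min(-17, -40, 56) = -40
g (Quinn): min(-44, 38) = -44
East (Ines): max(-40, -44) = -40
start (Quinn): min(-29, -54, -40) = -54
At start, Quinn picks South (lowest: -54).
At South, Ines picks c (highest: -54).
At c, Quinn picks q (lowest: -54).
Terminal value -54.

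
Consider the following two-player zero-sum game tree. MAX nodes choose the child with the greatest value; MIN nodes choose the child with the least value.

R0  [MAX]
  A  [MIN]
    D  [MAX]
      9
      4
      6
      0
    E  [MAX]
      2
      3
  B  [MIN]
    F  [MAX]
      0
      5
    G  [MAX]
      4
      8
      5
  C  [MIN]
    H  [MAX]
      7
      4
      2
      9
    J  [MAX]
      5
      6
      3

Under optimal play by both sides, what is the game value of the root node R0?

6

D (MAX): max(9, 4, 6, 0) = 9
E (MAX): max(2, 3) = 3
A (MIN): min(9, 3) = 3
F (MAX): max(0, 5) = 5
G (MAX): max(4, 8, 5) = 8
B (MIN): min(5, 8) = 5
H (MAX): max(7, 4, 2, 9) = 9
J (MAX): max(5, 6, 3) = 6
C (MIN): min(9, 6) = 6
R0 (MAX): max(3, 5, 6) = 6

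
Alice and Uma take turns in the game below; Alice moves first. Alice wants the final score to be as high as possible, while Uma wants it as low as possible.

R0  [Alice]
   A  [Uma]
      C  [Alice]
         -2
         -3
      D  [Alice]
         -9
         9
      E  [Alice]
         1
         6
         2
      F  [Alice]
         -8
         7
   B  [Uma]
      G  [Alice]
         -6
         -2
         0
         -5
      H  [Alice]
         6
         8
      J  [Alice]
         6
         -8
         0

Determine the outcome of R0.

C (Alice): max(-2, -3) = -2
D (Alice): max(-9, 9) = 9
E (Alice): max(1, 6, 2) = 6
F (Alice): max(-8, 7) = 7
A (Uma): min(-2, 9, 6, 7) = -2
G (Alice): max(-6, -2, 0, -5) = 0
H (Alice): max(6, 8) = 8
J (Alice): max(6, -8, 0) = 6
B (Uma): min(0, 8, 6) = 0
R0 (Alice): max(-2, 0) = 0

0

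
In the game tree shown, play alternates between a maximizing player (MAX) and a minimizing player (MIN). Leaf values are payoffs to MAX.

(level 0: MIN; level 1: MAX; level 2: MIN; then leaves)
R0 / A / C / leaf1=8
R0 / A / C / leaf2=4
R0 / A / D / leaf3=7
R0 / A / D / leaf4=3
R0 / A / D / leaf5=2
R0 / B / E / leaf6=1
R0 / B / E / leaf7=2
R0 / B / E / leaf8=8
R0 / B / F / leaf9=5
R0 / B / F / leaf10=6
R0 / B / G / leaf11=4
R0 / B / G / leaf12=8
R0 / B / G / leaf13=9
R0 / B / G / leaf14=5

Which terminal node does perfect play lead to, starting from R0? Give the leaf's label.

leaf2

C (MIN): min(8, 4) = 4
D (MIN): min(7, 3, 2) = 2
A (MAX): max(4, 2) = 4
E (MIN): min(1, 2, 8) = 1
F (MIN): min(5, 6) = 5
G (MIN): min(4, 8, 9, 5) = 4
B (MAX): max(1, 5, 4) = 5
R0 (MIN): min(4, 5) = 4
At R0, MIN picks A (lowest: 4).
At A, MAX picks C (highest: 4).
At C, MIN picks leaf2 (lowest: 4).
Terminal value 4.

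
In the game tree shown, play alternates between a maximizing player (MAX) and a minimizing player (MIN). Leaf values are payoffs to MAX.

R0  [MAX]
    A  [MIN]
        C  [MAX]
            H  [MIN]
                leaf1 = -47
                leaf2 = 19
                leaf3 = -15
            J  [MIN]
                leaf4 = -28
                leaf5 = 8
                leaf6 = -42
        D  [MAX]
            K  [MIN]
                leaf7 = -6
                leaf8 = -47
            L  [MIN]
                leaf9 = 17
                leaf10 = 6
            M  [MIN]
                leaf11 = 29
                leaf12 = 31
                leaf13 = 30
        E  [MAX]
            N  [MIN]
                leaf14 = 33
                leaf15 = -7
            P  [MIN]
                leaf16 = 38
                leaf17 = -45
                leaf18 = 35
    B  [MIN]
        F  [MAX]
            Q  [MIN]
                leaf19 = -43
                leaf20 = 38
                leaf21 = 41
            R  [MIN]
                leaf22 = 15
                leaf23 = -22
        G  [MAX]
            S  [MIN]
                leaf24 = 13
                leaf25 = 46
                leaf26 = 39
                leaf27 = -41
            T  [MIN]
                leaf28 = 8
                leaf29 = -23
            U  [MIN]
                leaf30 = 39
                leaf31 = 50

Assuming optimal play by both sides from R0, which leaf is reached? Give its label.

H (MIN): min(-47, 19, -15) = -47
J (MIN): min(-28, 8, -42) = -42
C (MAX): max(-47, -42) = -42
K (MIN): min(-6, -47) = -47
L (MIN): min(17, 6) = 6
M (MIN): min(29, 31, 30) = 29
D (MAX): max(-47, 6, 29) = 29
N (MIN): min(33, -7) = -7
P (MIN): min(38, -45, 35) = -45
E (MAX): max(-7, -45) = -7
A (MIN): min(-42, 29, -7) = -42
Q (MIN): min(-43, 38, 41) = -43
R (MIN): min(15, -22) = -22
F (MAX): max(-43, -22) = -22
S (MIN): min(13, 46, 39, -41) = -41
T (MIN): min(8, -23) = -23
U (MIN): min(39, 50) = 39
G (MAX): max(-41, -23, 39) = 39
B (MIN): min(-22, 39) = -22
R0 (MAX): max(-42, -22) = -22
At R0, MAX picks B (highest: -22).
At B, MIN picks F (lowest: -22).
At F, MAX picks R (highest: -22).
At R, MIN picks leaf23 (lowest: -22).
Terminal value -22.

leaf23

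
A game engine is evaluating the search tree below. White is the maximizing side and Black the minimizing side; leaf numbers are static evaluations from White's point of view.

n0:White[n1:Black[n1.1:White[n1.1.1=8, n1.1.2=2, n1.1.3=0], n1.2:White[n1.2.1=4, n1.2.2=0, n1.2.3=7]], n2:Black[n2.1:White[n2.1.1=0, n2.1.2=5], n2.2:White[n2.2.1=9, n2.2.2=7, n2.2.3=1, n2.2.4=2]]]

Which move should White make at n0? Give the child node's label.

n1

n1.1 (White): max(8, 2, 0) = 8
n1.2 (White): max(4, 0, 7) = 7
n1 (Black): min(8, 7) = 7
n2.1 (White): max(0, 5) = 5
n2.2 (White): max(9, 7, 1, 2) = 9
n2 (Black): min(5, 9) = 5
n0 (White): max(7, 5) = 7
White at n0 wants the highest of {n1=7, n2=5}, so chooses n1.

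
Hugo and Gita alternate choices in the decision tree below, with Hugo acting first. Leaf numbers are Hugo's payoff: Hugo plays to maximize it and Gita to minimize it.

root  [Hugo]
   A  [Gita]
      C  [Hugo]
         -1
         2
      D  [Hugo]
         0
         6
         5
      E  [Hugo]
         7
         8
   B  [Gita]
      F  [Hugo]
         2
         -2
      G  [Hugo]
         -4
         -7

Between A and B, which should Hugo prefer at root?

A

C (Hugo): max(-1, 2) = 2
D (Hugo): max(0, 6, 5) = 6
E (Hugo): max(7, 8) = 8
A (Gita): min(2, 6, 8) = 2
F (Hugo): max(2, -2) = 2
G (Hugo): max(-4, -7) = -4
B (Gita): min(2, -4) = -4
Hugo prefers the higher value; A=2, B=-4. A is better since 2 > -4.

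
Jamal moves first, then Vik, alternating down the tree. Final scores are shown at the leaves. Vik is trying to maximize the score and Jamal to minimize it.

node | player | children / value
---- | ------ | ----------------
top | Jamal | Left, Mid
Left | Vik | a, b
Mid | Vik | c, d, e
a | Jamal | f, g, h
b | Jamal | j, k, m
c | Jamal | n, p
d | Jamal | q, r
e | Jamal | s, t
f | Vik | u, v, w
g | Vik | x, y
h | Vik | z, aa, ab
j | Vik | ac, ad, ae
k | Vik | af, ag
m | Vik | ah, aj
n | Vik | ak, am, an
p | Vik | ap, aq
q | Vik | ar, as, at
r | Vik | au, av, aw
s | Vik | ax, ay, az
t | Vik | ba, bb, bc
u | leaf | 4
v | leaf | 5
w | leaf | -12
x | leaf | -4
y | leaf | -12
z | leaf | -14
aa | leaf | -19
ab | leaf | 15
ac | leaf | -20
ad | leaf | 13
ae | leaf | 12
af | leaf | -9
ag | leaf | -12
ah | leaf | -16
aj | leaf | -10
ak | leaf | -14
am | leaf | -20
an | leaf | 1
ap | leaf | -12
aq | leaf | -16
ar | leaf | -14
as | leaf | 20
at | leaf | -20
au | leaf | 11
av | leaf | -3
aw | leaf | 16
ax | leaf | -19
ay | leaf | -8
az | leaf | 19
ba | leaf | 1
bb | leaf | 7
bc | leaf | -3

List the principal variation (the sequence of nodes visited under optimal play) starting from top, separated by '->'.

top -> Left -> a -> g -> x

f (Vik): max(4, 5, -12) = 5
g (Vik): max(-4, -12) = -4
h (Vik): max(-14, -19, 15) = 15
a (Jamal): min(5, -4, 15) = -4
j (Vik): max(-20, 13, 12) = 13
k (Vik): max(-9, -12) = -9
m (Vik): max(-16, -10) = -10
b (Jamal): min(13, -9, -10) = -10
Left (Vik): max(-4, -10) = -4
n (Vik): max(-14, -20, 1) = 1
p (Vik): max(-12, -16) = -12
c (Jamal): min(1, -12) = -12
q (Vik): max(-14, 20, -20) = 20
r (Vik): max(11, -3, 16) = 16
d (Jamal): min(20, 16) = 16
s (Vik): max(-19, -8, 19) = 19
t (Vik): max(1, 7, -3) = 7
e (Jamal): min(19, 7) = 7
Mid (Vik): max(-12, 16, 7) = 16
top (Jamal): min(-4, 16) = -4
At top, Jamal picks Left (lowest: -4).
At Left, Vik picks a (highest: -4).
At a, Jamal picks g (lowest: -4).
At g, Vik picks x (highest: -4).
Terminal value -4.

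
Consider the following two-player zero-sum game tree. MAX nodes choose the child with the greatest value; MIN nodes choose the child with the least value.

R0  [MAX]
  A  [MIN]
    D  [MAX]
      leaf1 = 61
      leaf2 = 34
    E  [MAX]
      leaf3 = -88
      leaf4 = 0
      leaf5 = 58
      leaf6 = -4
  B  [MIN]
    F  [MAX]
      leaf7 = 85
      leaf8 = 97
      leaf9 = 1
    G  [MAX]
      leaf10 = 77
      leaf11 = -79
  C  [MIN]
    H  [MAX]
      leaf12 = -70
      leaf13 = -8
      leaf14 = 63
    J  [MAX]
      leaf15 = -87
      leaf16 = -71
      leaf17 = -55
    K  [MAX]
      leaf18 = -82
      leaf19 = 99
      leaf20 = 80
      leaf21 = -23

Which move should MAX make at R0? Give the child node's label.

B

D (MAX): max(61, 34) = 61
E (MAX): max(-88, 0, 58, -4) = 58
A (MIN): min(61, 58) = 58
F (MAX): max(85, 97, 1) = 97
G (MAX): max(77, -79) = 77
B (MIN): min(97, 77) = 77
H (MAX): max(-70, -8, 63) = 63
J (MAX): max(-87, -71, -55) = -55
K (MAX): max(-82, 99, 80, -23) = 99
C (MIN): min(63, -55, 99) = -55
R0 (MAX): max(58, 77, -55) = 77
MAX at R0 wants the highest of {A=58, B=77, C=-55}, so chooses B.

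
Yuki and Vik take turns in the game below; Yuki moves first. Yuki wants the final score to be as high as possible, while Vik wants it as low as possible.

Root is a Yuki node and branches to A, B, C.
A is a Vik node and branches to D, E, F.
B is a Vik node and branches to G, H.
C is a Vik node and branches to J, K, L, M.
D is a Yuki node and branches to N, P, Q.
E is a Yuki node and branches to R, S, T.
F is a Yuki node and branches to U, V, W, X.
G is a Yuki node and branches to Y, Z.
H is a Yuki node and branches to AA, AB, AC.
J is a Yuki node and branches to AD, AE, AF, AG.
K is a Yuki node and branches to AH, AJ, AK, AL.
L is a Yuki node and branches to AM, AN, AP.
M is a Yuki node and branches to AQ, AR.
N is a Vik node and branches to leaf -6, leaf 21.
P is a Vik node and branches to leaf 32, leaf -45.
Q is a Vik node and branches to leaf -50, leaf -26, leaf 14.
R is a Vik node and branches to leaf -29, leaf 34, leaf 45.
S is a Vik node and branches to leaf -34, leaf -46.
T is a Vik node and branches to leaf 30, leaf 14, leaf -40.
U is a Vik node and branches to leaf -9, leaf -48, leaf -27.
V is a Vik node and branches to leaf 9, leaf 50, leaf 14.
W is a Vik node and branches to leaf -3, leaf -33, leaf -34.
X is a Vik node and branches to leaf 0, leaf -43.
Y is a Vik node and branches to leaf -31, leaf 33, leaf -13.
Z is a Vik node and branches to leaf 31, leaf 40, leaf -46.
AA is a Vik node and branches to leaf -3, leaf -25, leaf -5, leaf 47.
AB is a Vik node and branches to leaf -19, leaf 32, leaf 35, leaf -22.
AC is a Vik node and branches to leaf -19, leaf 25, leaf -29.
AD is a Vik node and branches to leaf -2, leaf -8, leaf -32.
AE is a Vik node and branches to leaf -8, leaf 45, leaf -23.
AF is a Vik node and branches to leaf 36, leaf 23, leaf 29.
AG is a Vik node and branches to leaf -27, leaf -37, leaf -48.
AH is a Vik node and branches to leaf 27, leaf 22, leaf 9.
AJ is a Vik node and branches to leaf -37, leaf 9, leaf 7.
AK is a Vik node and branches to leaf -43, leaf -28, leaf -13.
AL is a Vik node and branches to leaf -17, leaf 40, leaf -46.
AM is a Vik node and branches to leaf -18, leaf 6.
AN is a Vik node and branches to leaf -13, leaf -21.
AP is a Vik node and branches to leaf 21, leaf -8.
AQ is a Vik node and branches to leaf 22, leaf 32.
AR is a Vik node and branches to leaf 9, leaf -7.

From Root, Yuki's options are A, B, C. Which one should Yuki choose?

N (Vik): min(-6, 21) = -6
P (Vik): min(32, -45) = -45
Q (Vik): min(-50, -26, 14) = -50
D (Yuki): max(-6, -45, -50) = -6
R (Vik): min(-29, 34, 45) = -29
S (Vik): min(-34, -46) = -46
T (Vik): min(30, 14, -40) = -40
E (Yuki): max(-29, -46, -40) = -29
U (Vik): min(-9, -48, -27) = -48
V (Vik): min(9, 50, 14) = 9
W (Vik): min(-3, -33, -34) = -34
X (Vik): min(0, -43) = -43
F (Yuki): max(-48, 9, -34, -43) = 9
A (Vik): min(-6, -29, 9) = -29
Y (Vik): min(-31, 33, -13) = -31
Z (Vik): min(31, 40, -46) = -46
G (Yuki): max(-31, -46) = -31
AA (Vik): min(-3, -25, -5, 47) = -25
AB (Vik): min(-19, 32, 35, -22) = -22
AC (Vik): min(-19, 25, -29) = -29
H (Yuki): max(-25, -22, -29) = -22
B (Vik): min(-31, -22) = -31
AD (Vik): min(-2, -8, -32) = -32
AE (Vik): min(-8, 45, -23) = -23
AF (Vik): min(36, 23, 29) = 23
AG (Vik): min(-27, -37, -48) = -48
J (Yuki): max(-32, -23, 23, -48) = 23
AH (Vik): min(27, 22, 9) = 9
AJ (Vik): min(-37, 9, 7) = -37
AK (Vik): min(-43, -28, -13) = -43
AL (Vik): min(-17, 40, -46) = -46
K (Yuki): max(9, -37, -43, -46) = 9
AM (Vik): min(-18, 6) = -18
AN (Vik): min(-13, -21) = -21
AP (Vik): min(21, -8) = -8
L (Yuki): max(-18, -21, -8) = -8
AQ (Vik): min(22, 32) = 22
AR (Vik): min(9, -7) = -7
M (Yuki): max(22, -7) = 22
C (Vik): min(23, 9, -8, 22) = -8
Root (Yuki): max(-29, -31, -8) = -8
Yuki at Root wants the highest of {A=-29, B=-31, C=-8}, so chooses C.

C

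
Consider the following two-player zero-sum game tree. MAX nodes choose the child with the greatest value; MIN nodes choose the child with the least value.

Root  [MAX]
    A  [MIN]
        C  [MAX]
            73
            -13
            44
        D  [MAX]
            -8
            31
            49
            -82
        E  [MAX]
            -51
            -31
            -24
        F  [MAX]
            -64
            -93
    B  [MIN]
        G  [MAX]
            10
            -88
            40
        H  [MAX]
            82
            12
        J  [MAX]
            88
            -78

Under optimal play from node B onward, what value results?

40

G (MAX): max(10, -88, 40) = 40
H (MAX): max(82, 12) = 82
J (MAX): max(88, -78) = 88
B (MIN): min(40, 82, 88) = 40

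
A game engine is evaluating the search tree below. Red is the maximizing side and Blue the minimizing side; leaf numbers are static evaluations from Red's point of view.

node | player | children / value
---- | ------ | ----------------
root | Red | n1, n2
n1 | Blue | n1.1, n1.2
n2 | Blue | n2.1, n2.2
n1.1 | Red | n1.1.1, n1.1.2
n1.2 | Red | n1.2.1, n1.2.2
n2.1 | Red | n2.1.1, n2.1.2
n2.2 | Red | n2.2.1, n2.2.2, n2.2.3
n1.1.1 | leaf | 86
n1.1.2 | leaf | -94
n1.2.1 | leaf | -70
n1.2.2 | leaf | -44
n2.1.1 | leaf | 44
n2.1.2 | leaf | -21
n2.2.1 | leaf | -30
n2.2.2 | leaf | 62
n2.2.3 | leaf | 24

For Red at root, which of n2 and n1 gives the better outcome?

n2.1 (Red): max(44, -21) = 44
n2.2 (Red): max(-30, 62, 24) = 62
n2 (Blue): min(44, 62) = 44
n1.1 (Red): max(86, -94) = 86
n1.2 (Red): max(-70, -44) = -44
n1 (Blue): min(86, -44) = -44
Red prefers the higher value; n2=44, n1=-44. n2 is better since 44 > -44.

n2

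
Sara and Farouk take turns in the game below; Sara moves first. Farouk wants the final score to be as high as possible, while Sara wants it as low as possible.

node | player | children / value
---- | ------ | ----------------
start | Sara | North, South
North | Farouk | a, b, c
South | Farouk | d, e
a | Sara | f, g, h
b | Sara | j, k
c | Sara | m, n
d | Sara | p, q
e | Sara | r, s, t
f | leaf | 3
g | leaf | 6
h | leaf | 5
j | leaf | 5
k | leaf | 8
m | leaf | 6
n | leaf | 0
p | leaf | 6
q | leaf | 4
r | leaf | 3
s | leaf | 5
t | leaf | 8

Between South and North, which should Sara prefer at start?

South

d (Sara): min(6, 4) = 4
e (Sara): min(3, 5, 8) = 3
South (Farouk): max(4, 3) = 4
a (Sara): min(3, 6, 5) = 3
b (Sara): min(5, 8) = 5
c (Sara): min(6, 0) = 0
North (Farouk): max(3, 5, 0) = 5
Sara prefers the lower value; South=4, North=5. South is better since 4 < 5.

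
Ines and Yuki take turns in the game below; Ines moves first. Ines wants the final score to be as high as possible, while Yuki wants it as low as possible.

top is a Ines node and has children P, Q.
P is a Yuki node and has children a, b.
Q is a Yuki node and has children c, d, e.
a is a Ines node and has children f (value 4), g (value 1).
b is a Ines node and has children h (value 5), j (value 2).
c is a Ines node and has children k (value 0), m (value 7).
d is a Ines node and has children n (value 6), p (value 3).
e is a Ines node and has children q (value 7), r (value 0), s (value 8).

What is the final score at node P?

a (Ines): max(4, 1) = 4
b (Ines): max(5, 2) = 5
P (Yuki): min(4, 5) = 4

4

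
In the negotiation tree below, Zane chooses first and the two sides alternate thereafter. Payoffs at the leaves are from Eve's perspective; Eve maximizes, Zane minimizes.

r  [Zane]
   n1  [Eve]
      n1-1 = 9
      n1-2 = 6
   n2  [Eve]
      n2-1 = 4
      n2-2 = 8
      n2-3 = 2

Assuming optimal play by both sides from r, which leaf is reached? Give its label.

n1 (Eve): max(9, 6) = 9
n2 (Eve): max(4, 8, 2) = 8
r (Zane): min(9, 8) = 8
At r, Zane picks n2 (lowest: 8).
At n2, Eve picks n2-2 (highest: 8).
Terminal value 8.

n2-2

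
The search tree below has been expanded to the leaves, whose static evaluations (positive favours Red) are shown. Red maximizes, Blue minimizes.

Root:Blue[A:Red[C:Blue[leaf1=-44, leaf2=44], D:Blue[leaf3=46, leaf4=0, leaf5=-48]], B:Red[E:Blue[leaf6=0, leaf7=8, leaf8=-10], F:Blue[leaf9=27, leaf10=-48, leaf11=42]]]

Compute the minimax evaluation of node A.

C (Blue): min(-44, 44) = -44
D (Blue): min(46, 0, -48) = -48
A (Red): max(-44, -48) = -44

-44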